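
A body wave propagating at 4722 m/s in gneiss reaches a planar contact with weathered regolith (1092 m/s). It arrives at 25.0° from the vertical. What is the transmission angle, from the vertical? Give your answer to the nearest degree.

6°

sin θ₁/V₁ = sin θ₂/V₂ ⇒ sin θ₂ = 1092·sin 25.0°/4722 = 1092·0.4226/4722 = 0.0977.
θ₂ = sin⁻¹(0.0977) = 5.61° (from vertical).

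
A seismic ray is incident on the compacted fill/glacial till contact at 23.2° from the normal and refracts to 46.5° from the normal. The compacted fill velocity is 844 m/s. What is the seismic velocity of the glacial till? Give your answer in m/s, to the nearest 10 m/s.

1550 m/s

sin 23.2° = 0.3939; sin 46.5° = 0.7254.
V₂ = V₁·(sin θ₂/sin θ₁) = 844·(0.7254/0.3939) = 1554.08 m/s.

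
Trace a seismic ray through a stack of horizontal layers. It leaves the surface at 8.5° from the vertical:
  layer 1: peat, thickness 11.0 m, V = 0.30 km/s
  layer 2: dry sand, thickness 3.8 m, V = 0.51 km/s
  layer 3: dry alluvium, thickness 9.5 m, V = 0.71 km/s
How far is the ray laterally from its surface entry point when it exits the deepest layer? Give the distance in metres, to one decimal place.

6.2 m

Apply Snell's law at each interface; in layer i the horizontal offset is hᵢ·tan θᵢ.
Layer 1: θ = 8.50°; offset = 11.0·tan 8.50° = 1.644 m.
Layer 2: sin θ = 0.51·sin 8.5°/0.30 = 0.2513, θ = 14.55°; offset = 3.8·tan 14.55° = 0.987 m.
Layer 3: sin θ = 0.71·sin 8.5°/0.30 = 0.3498, θ = 20.48°; offset = 9.5·tan 20.48° = 3.547 m.
Summing the layer offsets gives 6.178 m.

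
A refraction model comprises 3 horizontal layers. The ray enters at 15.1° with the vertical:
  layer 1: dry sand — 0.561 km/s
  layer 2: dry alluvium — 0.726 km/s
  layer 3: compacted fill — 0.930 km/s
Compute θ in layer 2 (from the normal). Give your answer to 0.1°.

19.7°

Ray parameter p = sin 15.1° / 0.561 = 4.6436e-01 s/km.
sin θ_2 = p·V_2 = 4.6436e-01 × 0.726 = 0.3371.
θ_2 = 19.70° from the vertical.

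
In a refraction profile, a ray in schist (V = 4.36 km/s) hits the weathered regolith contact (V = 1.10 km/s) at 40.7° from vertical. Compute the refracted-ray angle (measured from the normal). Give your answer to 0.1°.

9.5°

Snell's law: sin θ₂ = (V₂/V₁)·sin θ₁ = (1.10/4.36)·sin 40.7° = 0.1645.
θ₂ = sin⁻¹(0.1645) = 9.47° (from vertical).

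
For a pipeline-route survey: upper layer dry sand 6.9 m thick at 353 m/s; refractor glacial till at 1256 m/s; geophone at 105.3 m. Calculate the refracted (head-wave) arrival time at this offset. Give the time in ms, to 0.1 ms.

θ_c = arcsin(V₁/V₂) = arcsin(353/1256) = 16.32°, cos θ_c = 0.9597.
Intercept time tᵢ = 2h cos θ_c / V₁ = 2·6.9·0.9597/353 = 0.03752 s.
t = x/V₂ + tᵢ = 105.3/1256 + 0.03752 = 0.12136 s.

121.4 ms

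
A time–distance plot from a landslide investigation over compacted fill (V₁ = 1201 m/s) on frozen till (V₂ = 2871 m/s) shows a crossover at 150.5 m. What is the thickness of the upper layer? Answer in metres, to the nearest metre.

48 m

x_cross = 2h·√((V₂+V₁)/(V₂−V₁)) → h = x_cross / (2·√((V₂+V₁)/(V₂−V₁))).
√((V₂+V₁)/(V₂−V₁)) = √((2871+1201)/(2871−1201)) = 1.5615.
h = 150.5 / (2·1.5615) = 48.19 m.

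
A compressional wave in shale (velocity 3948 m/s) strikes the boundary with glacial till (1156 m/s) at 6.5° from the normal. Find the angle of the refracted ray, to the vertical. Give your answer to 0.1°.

Snell's law: sin θ₂ = (V₂/V₁)·sin θ₁ = (1156/3948)·sin 6.5° = 0.0331.
θ₂ = sin⁻¹(0.0331) = 1.90° (from vertical).

1.9°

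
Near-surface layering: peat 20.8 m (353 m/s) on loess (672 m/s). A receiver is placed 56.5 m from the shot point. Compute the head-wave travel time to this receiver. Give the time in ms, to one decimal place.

θ_c = arcsin(V₁/V₂) = arcsin(353/672) = 31.69°, cos θ_c = 0.8509.
Intercept time tᵢ = 2h cos θ_c / V₁ = 2·20.8·0.8509/353 = 0.10028 s.
t = x/V₂ + tᵢ = 56.5/672 + 0.10028 = 0.18436 s.

184.4 ms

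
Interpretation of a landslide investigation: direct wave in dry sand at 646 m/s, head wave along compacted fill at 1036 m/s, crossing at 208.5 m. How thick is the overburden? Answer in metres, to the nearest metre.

50 m

h = (x_cross/2)·√((V₂−V₁)/(V₂+V₁)).
(V₂−V₁)/(V₂+V₁) = (1036−646)/(1036+646) = 0.2319; √ = 0.4815.
h = (208.5/2)·0.4815 = 50.20 m.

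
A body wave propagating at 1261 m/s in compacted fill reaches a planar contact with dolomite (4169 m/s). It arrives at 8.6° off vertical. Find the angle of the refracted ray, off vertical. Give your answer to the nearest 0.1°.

29.6°

Snell's law: sin θ₂ = (V₂/V₁)·sin θ₁ = (4169/1261)·sin 8.6° = 0.4944.
θ₂ = arcsin 0.4944 = 29.63° from the normal.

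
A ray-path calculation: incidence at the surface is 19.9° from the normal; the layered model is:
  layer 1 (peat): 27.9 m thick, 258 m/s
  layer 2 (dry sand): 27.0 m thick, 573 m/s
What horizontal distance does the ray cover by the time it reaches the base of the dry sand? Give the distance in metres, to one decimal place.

41.3 m

p = sin θ₁/V₁ = sin 19.9°/258 = 1.3193e-03 s/m is conserved through the stack.
Layer 1: θ = 19.90°; offset = 27.9·tan 19.90° = 10.100 m.
Layer 2: sin θ = p·573 = 0.7560 → θ = 49.11°; offset = 27.0·tan 49.11° = 31.180 m.
Summing the layer offsets gives 41.279 m.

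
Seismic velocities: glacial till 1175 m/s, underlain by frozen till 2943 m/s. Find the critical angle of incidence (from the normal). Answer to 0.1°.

23.5°

Critical incidence: sin θ_c = V₁/V₂ = 1175/2943 = 0.3993.
θ_c = arcsin 0.3993 = 23.53°.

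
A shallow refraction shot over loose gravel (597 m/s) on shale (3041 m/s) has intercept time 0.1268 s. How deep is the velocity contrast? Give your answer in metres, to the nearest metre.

39 m

h = tᵢ·V₁·V₂ / (2·√(V₂²−V₁²)).
√(V₂²−V₁²) = √(3041² − 597²) = 2981.8 m/s.
h = 0.1268 s × 597 × 3041 / (2 × 2981.8) = 38.60 m.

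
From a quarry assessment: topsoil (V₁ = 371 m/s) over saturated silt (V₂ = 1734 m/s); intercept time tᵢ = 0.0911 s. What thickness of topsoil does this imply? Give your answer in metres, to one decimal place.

θ_c = arcsin(371/1734) = 12.35°; cos θ_c = 0.9768.
tᵢ = 2h cos θ_c/V₁ ⇒ h = tᵢ·V₁/(2 cos θ_c) = 0.0911·371/(2·0.9768) = 17.30 m.

17.3 m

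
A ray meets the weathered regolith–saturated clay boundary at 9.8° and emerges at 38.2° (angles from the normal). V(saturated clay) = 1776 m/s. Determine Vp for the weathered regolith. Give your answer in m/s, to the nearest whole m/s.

sin 9.8° = 0.1702; sin 38.2° = 0.6184.
V₁ = V₂·(sin θ₁/sin θ₂) = 1776·(0.1702/0.6184) = 488.82 m/s.

489 m/s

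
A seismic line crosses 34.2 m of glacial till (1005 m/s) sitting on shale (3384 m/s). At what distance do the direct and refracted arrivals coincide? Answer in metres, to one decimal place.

92.9 m

θ_c = arcsin(1005/3384) = 17.28°, so cos θ_c = 0.9549 and tᵢ = 2h cos θ_c/V₁ = 0.0650 s.
At crossover x/V₁ = x/V₂ + tᵢ ⇒ x = tᵢ/(1/V₁ − 1/V₂) = 0.06499/(9.9502e-04 − 2.9551e-04) = 92.91 m.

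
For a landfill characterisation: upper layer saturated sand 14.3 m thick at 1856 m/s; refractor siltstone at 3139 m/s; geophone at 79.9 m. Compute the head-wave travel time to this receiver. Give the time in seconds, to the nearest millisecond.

0.038 s

θ_c = arcsin(V₁/V₂) = arcsin(1856/3139) = 36.25°, cos θ_c = 0.8065.
Intercept time tᵢ = 2h cos θ_c / V₁ = 2·14.3·0.8065/1856 = 0.01243 s.
t = x/V₂ + tᵢ = 79.9/3139 + 0.01243 = 0.03788 s.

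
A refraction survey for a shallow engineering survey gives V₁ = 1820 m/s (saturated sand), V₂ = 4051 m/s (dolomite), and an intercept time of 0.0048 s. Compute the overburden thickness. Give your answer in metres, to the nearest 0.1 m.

4.9 m

h = tᵢ·V₁·V₂ / (2·√(V₂²−V₁²)).
√(V₂²−V₁²) = √(4051² − 1820²) = 3619.1 m/s.
h = 0.0048 s × 1820 × 4051 / (2 × 3619.1) = 4.89 m.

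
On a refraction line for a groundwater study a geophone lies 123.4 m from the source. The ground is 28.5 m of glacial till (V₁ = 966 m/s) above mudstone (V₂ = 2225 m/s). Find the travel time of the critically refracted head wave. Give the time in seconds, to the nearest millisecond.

t = x/V₂ + 2h·√(V₂²−V₁²)/(V₁V₂).
√(V₂²−V₁²) = √(2225²−966²) = 2004.4 m/s; delay term = 2·28.5·2004.4/(966·2225) = 0.05315 s.
t = 123.4/2225 + 0.05315 = 0.10862 s.

0.109 s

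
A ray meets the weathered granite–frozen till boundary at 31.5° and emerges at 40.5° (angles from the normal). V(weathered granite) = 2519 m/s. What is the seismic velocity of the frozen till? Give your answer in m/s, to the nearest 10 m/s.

Snell's law: sin 31.5°/V₁ = sin 40.5°/V₂.
V₂ = V₁·sin 40.5°/sin 31.5° = 2519 × 1.2430 = 3131.03 m/s.

3130 m/s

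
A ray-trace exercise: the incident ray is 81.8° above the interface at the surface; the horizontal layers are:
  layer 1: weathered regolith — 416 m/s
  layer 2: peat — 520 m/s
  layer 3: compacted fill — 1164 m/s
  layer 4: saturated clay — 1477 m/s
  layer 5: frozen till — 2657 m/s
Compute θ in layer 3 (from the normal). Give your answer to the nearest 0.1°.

From the normal: θ₁ = 90° − 81.8° = 8.2°.
Snell's law across each interface conserves sin θ / V, so sin θ_3 = V_3·sin θ₁/V₁.
sin θ_3 = 1164 × sin 8.2° / 416 = 0.3991.
θ_3 = 23.52° from the vertical.

23.5°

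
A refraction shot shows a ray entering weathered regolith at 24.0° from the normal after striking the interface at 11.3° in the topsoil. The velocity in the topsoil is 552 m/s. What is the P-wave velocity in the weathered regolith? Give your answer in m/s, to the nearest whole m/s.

sin 11.3° = 0.1959; sin 24.0° = 0.4067.
V₂ = V₁·(sin θ₂/sin θ₁) = 552·(0.4067/0.1959) = 1145.82 m/s.

1146 m/s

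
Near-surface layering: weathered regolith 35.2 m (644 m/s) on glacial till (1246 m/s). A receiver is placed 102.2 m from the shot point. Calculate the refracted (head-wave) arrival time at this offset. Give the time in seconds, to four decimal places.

t = x/V₂ + 2h·√(V₂²−V₁²)/(V₁V₂).
√(V₂²−V₁²) = √(1246²−644²) = 1066.7 m/s; delay term = 2·35.2·1066.7/(644·1246) = 0.09358 s.
t = 102.2/1246 + 0.09358 = 0.17561 s.

0.1756 s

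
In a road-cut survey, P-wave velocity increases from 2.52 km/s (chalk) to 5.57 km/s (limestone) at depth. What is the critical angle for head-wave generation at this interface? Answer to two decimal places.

26.90°

Critical incidence: sin θ_c = V₁/V₂ = 2.52/5.57 = 0.4524.
θ_c = arcsin 0.4524 = 26.90°.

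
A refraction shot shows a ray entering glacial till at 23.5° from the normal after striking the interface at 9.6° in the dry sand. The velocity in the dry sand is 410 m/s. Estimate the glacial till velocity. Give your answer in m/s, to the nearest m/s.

980 m/s

sin 9.6° = 0.1668; sin 23.5° = 0.3987.
V₂ = V₁·(sin θ₂/sin θ₁) = 410·(0.3987/0.1668) = 980.32 m/s.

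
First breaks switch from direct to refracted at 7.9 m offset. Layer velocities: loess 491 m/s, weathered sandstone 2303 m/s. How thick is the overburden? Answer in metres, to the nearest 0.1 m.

h = (x_cross/2)·√((V₂−V₁)/(V₂+V₁)).
(V₂−V₁)/(V₂+V₁) = (2303−491)/(2303+491) = 0.6485; √ = 0.8053.
h = (7.9/2)·0.8053 = 3.18 m.

3.2 m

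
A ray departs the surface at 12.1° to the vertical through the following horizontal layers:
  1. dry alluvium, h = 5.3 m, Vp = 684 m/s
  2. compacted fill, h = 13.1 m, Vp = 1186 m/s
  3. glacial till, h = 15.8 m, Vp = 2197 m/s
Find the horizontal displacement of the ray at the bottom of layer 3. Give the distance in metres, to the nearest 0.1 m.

20.6 m

Ray parameter p = sin 12.1° / 684 m/s = 3.0646e-04 s/m.
Layer 1: θ = 12.10°; offset = 5.3·tan 12.10° = 1.136 m.
Layer 2: sin θ = p·1186 = 0.3635 → θ = 21.31°; offset = 13.1·tan 21.31° = 5.111 m.
Layer 3: sin θ = p·2197 = 0.6733 → θ = 42.32°; offset = 15.8·tan 42.32° = 14.388 m.
Total horizontal offset = 20.635 m.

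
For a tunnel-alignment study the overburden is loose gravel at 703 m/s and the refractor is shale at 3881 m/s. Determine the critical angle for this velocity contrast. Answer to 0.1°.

Critical incidence: sin θ_c = V₁/V₂ = 703/3881 = 0.1811.
θ_c = arcsin 0.1811 = 10.44°.

10.4°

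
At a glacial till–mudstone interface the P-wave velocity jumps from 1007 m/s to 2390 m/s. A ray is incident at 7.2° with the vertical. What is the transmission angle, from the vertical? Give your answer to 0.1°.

17.3°

sin θ₁/V₁ = sin θ₂/V₂ ⇒ sin θ₂ = 2390·sin 7.2°/1007 = 2390·0.1253/1007 = 0.2975.
θ₂ = arcsin 0.2975 = 17.31° from the normal.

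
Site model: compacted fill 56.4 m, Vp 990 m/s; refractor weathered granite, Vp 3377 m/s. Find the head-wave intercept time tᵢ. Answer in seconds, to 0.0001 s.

0.1089 s

θ_c = arcsin(V₁/V₂) = arcsin(990/3377) = 17.05°; cos θ_c = 0.9561.
tᵢ = 2h·cos θ_c / V₁ = 2·56.4·0.9561 / 990 = 0.10893 s.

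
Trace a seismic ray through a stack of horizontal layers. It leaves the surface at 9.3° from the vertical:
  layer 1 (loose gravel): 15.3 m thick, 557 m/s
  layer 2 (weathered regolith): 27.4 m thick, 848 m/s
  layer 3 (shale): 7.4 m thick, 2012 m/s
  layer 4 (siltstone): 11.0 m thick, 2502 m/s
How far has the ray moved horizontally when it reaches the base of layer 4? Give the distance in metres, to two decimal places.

26.39 m

Ray parameter p = sin 9.3° / 557 m/s = 2.9013e-04 s/m.
Layer 1: θ = 9.30°; offset = 15.3·tan 9.30° = 2.5055 m.
Layer 2: sin θ = p·848 = 0.2460 → θ = 14.24°; offset = 27.4·tan 14.24° = 6.9551 m.
Layer 3: sin θ = p·2012 = 0.5837 → θ = 35.71°; offset = 7.4·tan 35.71° = 5.3203 m.
Layer 4: sin θ = p·2502 = 0.7259 → θ = 46.54°; offset = 11.0·tan 46.54° = 11.6097 m.
Σ offsets = 26.3905 m.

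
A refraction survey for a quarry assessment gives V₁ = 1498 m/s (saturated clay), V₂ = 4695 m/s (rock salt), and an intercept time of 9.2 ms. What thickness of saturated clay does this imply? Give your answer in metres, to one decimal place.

θ_c = arcsin(1498/4695) = 18.61°; cos θ_c = 0.9477.
tᵢ = 2h cos θ_c/V₁ ⇒ h = tᵢ·V₁/(2 cos θ_c) = 0.0092·1498/(2·0.9477) = 7.27 m.

7.3 m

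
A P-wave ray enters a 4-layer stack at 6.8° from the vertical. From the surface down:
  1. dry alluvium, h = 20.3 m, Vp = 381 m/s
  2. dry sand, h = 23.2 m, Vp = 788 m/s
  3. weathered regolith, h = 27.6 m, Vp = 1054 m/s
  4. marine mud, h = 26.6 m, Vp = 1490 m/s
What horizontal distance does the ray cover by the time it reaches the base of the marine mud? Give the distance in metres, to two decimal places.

Apply Snell's law at each interface; in layer i the horizontal offset is hᵢ·tan θᵢ.
Layer 1: θ = 6.80°; offset = 20.3·tan 6.80° = 2.4206 m.
Layer 2: sin θ = 788·sin 6.8°/381 = 0.2449, θ = 14.18°; offset = 23.2·tan 14.18° = 5.8598 m.
Layer 3: sin θ = 1054·sin 6.8°/381 = 0.3276, θ = 19.12°; offset = 27.6·tan 19.12° = 9.5683 m.
Layer 4: sin θ = 1490·sin 6.8°/381 = 0.4630, θ = 27.58°; offset = 26.6·tan 27.58° = 13.8967 m.
Σ offsets = 31.7455 m.

31.75 m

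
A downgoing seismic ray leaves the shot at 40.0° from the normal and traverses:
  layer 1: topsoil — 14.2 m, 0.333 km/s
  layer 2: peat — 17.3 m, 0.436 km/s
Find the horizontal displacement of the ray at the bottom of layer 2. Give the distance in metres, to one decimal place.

38.9 m

p = sin θ₁/V₁ = sin 40.0°/0.333 = 1.9303e+00 s/km is conserved through the stack.
Layer 1: θ = 40.00°; offset = 14.2·tan 40.00° = 11.915 m.
Layer 2: sin θ = p·0.436 = 0.8416 → θ = 57.31°; offset = 17.3·tan 57.31° = 26.958 m.
Summing the layer offsets gives 38.873 m.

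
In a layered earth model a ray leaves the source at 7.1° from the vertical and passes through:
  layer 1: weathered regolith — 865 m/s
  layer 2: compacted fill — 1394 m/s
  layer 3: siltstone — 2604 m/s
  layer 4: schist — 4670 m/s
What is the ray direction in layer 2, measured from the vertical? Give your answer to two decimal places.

Snell's law across each interface conserves sin θ / V, so sin θ_2 = V_2·sin θ₁/V₁.
sin θ_2 = 1394 × sin 7.1° / 865 = 0.1992.
θ_2 = arcsin 0.1992 = 11.49°.

11.49°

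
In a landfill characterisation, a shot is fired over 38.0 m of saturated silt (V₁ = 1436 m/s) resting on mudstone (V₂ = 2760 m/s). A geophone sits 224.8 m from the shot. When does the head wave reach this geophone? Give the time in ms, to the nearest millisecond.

127 ms

θ_c = arcsin(V₁/V₂) = arcsin(1436/2760) = 31.35°, cos θ_c = 0.8540.
Intercept time tᵢ = 2h cos θ_c / V₁ = 2·38.0·0.8540/1436 = 0.04520 s.
t = x/V₂ + tᵢ = 224.8/2760 + 0.04520 = 0.12665 s.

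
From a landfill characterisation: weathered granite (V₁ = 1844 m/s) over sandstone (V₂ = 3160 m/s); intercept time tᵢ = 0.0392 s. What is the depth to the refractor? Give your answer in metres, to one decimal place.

44.5 m

h = tᵢ·V₁·V₂ / (2·√(V₂²−V₁²)).
√(V₂²−V₁²) = √(3160² − 1844²) = 2566.2 m/s.
h = 0.0392 s × 1844 × 3160 / (2 × 2566.2) = 44.51 m.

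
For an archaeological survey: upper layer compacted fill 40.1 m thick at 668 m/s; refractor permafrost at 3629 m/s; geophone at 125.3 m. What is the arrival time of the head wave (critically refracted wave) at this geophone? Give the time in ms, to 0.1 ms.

152.5 ms

θ_c = arcsin(V₁/V₂) = arcsin(668/3629) = 10.61°, cos θ_c = 0.9829.
Intercept time tᵢ = 2h cos θ_c / V₁ = 2·40.1·0.9829/668 = 0.11801 s.
t = x/V₂ + tᵢ = 125.3/3629 + 0.11801 = 0.15254 s.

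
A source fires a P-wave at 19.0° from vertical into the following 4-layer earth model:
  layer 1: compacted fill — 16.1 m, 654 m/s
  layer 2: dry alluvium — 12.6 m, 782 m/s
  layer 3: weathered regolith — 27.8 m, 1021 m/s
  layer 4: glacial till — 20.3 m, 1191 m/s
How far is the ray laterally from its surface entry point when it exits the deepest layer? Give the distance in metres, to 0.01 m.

42.22 m

Ray parameter p = sin 19.0° / 654 m/s = 4.9781e-04 s/m.
Layer 1: θ = 19.00°; offset = 16.1·tan 19.00° = 5.5437 m.
Layer 2: sin θ = p·782 = 0.3893 → θ = 22.91°; offset = 12.6·tan 22.91° = 5.3251 m.
Layer 3: sin θ = p·1021 = 0.5083 → θ = 30.55°; offset = 27.8·tan 30.55° = 16.4070 m.
Layer 4: sin θ = p·1191 = 0.5929 → θ = 36.36°; offset = 20.3·tan 36.36° = 14.9460 m.
Summing the layer offsets gives 42.2218 m.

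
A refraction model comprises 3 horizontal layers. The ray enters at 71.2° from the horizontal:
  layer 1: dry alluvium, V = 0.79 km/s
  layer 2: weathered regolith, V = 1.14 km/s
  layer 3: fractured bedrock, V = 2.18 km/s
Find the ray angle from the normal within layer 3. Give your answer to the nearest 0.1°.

62.8°

From the normal: θ₁ = 90° − 71.2° = 18.8°.
Snell's law across each interface conserves sin θ / V, so sin θ_3 = V_3·sin θ₁/V₁.
sin θ_3 = 2.18 × sin 18.8° / 0.79 = 0.8893.
θ_3 = 62.78° from the vertical.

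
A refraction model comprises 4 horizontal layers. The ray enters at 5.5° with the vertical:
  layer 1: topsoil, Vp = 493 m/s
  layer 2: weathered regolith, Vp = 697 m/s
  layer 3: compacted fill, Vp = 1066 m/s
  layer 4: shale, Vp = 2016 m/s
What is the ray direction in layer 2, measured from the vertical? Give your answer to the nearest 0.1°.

7.8°

Ray parameter p = sin 5.5° / 493 = 1.9441e-04 s/m.
sin θ_2 = p·V_2 = 1.9441e-04 × 697 = 0.1355.
θ_2 = 7.79° from the vertical.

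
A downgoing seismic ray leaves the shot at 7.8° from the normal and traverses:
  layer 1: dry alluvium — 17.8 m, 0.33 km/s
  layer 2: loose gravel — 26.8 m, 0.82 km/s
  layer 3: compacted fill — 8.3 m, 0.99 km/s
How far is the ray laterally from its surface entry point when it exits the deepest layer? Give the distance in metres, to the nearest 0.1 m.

15.7 m

Apply Snell's law at each interface; in layer i the horizontal offset is hᵢ·tan θᵢ.
Layer 1: θ = 7.80°; offset = 17.8·tan 7.80° = 2.438 m.
Layer 2: sin θ = 0.82·sin 7.8°/0.33 = 0.3372, θ = 19.71°; offset = 26.8·tan 19.71° = 9.600 m.
Layer 3: sin θ = 0.99·sin 7.8°/0.33 = 0.4071, θ = 24.03°; offset = 8.3·tan 24.03° = 3.700 m.
Summing the layer offsets gives 15.738 m.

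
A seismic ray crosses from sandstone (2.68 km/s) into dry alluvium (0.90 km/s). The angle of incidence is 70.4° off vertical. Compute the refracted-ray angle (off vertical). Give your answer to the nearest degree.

sin θ₁/V₁ = sin θ₂/V₂ ⇒ sin θ₂ = 0.90·sin 70.4°/2.68 = 0.90·0.9421/2.68 = 0.3164.
θ₂ = arcsin 0.3164 = 18.44° from the normal.

18°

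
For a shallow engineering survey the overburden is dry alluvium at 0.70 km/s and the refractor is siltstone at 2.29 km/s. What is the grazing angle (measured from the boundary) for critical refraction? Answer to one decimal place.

At critical incidence the refracted ray runs along the interface (θ₂ = 90°), so sin θ_c = V₁/V₂.
θ_c = arcsin(0.70/2.29) = arcsin 0.3057 = 17.80°.
Measured from the interface: 90° − 17.80° = 72.20°.

72.2°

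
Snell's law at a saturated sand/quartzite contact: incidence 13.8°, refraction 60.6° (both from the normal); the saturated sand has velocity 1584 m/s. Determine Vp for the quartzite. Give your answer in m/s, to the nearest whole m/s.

sin 13.8° = 0.2385; sin 60.6° = 0.8712.
V₂ = V₁·(sin θ₂/sin θ₁) = 1584·(0.8712/0.2385) = 5785.36 m/s.

5785 m/s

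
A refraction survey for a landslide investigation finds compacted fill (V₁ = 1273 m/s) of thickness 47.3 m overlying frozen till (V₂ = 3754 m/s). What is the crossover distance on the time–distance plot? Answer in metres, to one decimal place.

134.7 m

x_cross = 2h·√((V₂+V₁)/(V₂−V₁)).
(V₂+V₁)/(V₂−V₁) = (3754+1273)/(3754−1273) = 2.0262; √ = 1.4234.
x_cross = 2·47.3·1.4234 = 134.66 m.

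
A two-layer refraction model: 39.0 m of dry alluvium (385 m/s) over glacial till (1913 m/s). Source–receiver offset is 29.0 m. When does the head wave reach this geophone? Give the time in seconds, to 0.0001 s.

0.2136 s

t = x/V₂ + 2h·√(V₂²−V₁²)/(V₁V₂).
√(V₂²−V₁²) = √(1913²−385²) = 1873.9 m/s; delay term = 2·39.0·1873.9/(385·1913) = 0.19845 s.
t = 29.0/1913 + 0.19845 = 0.21361 s.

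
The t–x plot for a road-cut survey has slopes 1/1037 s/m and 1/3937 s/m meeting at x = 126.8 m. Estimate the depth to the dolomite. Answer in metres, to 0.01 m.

h = (x_cross/2)·√((V₂−V₁)/(V₂+V₁)).
(V₂−V₁)/(V₂+V₁) = (3937−1037)/(3937+1037) = 0.5830; √ = 0.7636.
h = (126.8/2)·0.7636 = 48.41 m.

48.41 m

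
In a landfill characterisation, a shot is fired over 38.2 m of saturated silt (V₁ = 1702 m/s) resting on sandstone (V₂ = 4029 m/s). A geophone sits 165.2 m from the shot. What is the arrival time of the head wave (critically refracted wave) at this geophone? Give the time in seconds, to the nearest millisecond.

0.082 s

θ_c = arcsin(V₁/V₂) = arcsin(1702/4029) = 24.99°, cos θ_c = 0.9064.
Intercept time tᵢ = 2h cos θ_c / V₁ = 2·38.2·0.9064/1702 = 0.04069 s.
t = x/V₂ + tᵢ = 165.2/4029 + 0.04069 = 0.08169 s.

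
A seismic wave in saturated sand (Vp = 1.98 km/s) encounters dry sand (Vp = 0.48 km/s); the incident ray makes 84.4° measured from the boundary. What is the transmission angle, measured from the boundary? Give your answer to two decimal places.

88.64°

Convert to the normal: θ₁ = 90° − 84.4° = 5.6°.
Snell's law: sin θ₂ = (V₂/V₁)·sin θ₁ = (0.48/1.98)·sin 5.6° = 0.0237.
θ₂ = sin⁻¹(0.0237) = 1.36° (from vertical).
From the interface: 90° − 1.36° = 88.64°.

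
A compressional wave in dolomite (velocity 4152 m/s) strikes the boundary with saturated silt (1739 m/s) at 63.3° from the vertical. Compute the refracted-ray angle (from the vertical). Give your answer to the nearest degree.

Snell's law: sin θ₂ = (V₂/V₁)·sin θ₁ = (1739/4152)·sin 63.3° = 0.3742.
θ₂ = arcsin 0.3742 = 21.97° from the normal.

22°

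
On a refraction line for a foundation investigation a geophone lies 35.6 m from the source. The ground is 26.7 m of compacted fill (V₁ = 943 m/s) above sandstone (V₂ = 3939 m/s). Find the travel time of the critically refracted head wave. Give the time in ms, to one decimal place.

64.0 ms

t = x/V₂ + 2h·√(V₂²−V₁²)/(V₁V₂).
√(V₂²−V₁²) = √(3939²−943²) = 3824.5 m/s; delay term = 2·26.7·3824.5/(943·3939) = 0.05498 s.
t = 35.6/3939 + 0.05498 = 0.06402 s.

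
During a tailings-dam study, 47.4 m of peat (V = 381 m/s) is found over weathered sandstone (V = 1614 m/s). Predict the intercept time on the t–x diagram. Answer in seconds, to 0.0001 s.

0.2418 s

tᵢ = 2h·√(V₂²−V₁²)/(V₁V₂).
√(V₂²−V₁²) = √(1614²−381²) = 1568.4 m/s.
tᵢ = 2·47.4·1568.4/(381·1614) = 0.24179 s.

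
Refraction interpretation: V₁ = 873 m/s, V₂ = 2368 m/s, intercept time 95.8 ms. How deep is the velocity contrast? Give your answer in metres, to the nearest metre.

h = tᵢ·V₁·V₂ / (2·√(V₂²−V₁²)).
√(V₂²−V₁²) = √(2368² − 873²) = 2201.2 m/s.
h = 0.0958 s × 873 × 2368 / (2 × 2201.2) = 44.99 m.

45 m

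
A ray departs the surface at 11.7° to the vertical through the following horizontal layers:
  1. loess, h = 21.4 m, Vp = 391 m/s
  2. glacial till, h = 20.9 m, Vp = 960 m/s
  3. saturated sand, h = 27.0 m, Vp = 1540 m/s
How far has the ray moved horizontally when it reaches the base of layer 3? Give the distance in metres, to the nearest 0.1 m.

Apply Snell's law at each interface; in layer i the horizontal offset is hᵢ·tan θᵢ.
Layer 1: θ = 11.70°; offset = 21.4·tan 11.70° = 4.432 m.
Layer 2: sin θ = 960·sin 11.7°/391 = 0.4979, θ = 29.86°; offset = 20.9·tan 29.86° = 11.999 m.
Layer 3: sin θ = 1540·sin 11.7°/391 = 0.7987, θ = 53.01°; offset = 27.0·tan 53.01° = 35.838 m.
Σ offsets = 52.269 m.

52.3 m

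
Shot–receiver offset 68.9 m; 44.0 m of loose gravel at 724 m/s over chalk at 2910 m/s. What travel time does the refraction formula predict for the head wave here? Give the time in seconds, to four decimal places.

0.1414 s

θ_c = arcsin(V₁/V₂) = arcsin(724/2910) = 14.41°, cos θ_c = 0.9686.
Intercept time tᵢ = 2h cos θ_c / V₁ = 2·44.0·0.9686/724 = 0.11772 s.
t = x/V₂ + tᵢ = 68.9/2910 + 0.11772 = 0.14140 s.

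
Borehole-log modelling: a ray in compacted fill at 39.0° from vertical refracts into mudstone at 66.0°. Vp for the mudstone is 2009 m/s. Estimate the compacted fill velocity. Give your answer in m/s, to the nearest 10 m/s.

Snell's law: sin 39.0°/V₁ = sin 66.0°/V₂.
V₁ = V₂·sin 39.0°/sin 66.0° = 2009 × 0.6889 = 1383.95 m/s.

1380 m/s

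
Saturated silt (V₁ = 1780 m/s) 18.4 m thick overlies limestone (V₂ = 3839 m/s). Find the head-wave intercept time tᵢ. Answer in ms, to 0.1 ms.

18.3 ms

θ_c = arcsin(V₁/V₂) = arcsin(1780/3839) = 27.62°; cos θ_c = 0.8860.
tᵢ = 2h·cos θ_c / V₁ = 2·18.4·0.8860 / 1780 = 0.01832 s.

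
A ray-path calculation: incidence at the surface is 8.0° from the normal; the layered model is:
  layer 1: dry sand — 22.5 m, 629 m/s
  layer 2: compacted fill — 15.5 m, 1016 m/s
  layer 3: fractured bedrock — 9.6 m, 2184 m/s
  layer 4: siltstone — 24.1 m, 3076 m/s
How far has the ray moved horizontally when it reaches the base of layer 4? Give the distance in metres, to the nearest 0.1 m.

34.4 m

Apply Snell's law at each interface; in layer i the horizontal offset is hᵢ·tan θᵢ.
Layer 1: θ = 8.00°; offset = 22.5·tan 8.00° = 3.162 m.
Layer 2: sin θ = 1016·sin 8.0°/629 = 0.2248, θ = 12.99°; offset = 15.5·tan 12.99° = 3.576 m.
Layer 3: sin θ = 2184·sin 8.0°/629 = 0.4832, θ = 28.90°; offset = 9.6·tan 28.90° = 5.299 m.
Layer 4: sin θ = 3076·sin 8.0°/629 = 0.6806, θ = 42.89°; offset = 24.1·tan 42.89° = 22.388 m.
Summing the layer offsets gives 34.425 m.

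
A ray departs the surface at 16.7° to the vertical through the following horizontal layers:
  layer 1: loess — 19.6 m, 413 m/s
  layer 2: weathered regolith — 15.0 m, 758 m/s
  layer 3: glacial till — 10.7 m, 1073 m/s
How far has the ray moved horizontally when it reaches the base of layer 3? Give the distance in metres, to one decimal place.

27.2 m

Ray parameter p = sin 16.7° / 413 m/s = 6.9579e-04 s/m.
Layer 1: θ = 16.70°; offset = 19.6·tan 16.70° = 5.880 m.
Layer 2: sin θ = p·758 = 0.5274 → θ = 31.83°; offset = 15.0·tan 31.83° = 9.311 m.
Layer 3: sin θ = p·1073 = 0.7466 → θ = 48.30°; offset = 10.7·tan 48.30° = 12.007 m.
Σ offsets = 27.199 m.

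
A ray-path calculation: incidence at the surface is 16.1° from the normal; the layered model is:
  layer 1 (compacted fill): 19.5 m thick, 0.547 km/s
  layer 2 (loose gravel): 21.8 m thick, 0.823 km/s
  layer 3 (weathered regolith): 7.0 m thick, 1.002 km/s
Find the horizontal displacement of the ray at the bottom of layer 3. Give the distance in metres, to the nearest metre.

20 m

Apply Snell's law at each interface; in layer i the horizontal offset is hᵢ·tan θᵢ.
Layer 1: θ = 16.10°; offset = 19.5·tan 16.10° = 5.628 m.
Layer 2: sin θ = 0.823·sin 16.1°/0.547 = 0.4172, θ = 24.66°; offset = 21.8·tan 24.66° = 10.009 m.
Layer 3: sin θ = 1.002·sin 16.1°/0.547 = 0.5080, θ = 30.53°; offset = 7.0·tan 30.53° = 4.128 m.
Total horizontal offset = 19.765 m.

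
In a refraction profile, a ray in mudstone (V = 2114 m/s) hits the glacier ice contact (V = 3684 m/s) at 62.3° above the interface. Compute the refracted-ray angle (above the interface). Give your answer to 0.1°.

Convert to the normal: θ₁ = 90° − 62.3° = 27.7°.
Snell's law: sin θ₂ = (V₂/V₁)·sin θ₁ = (3684/2114)·sin 27.7° = 0.8101.
θ₂ = arcsin 0.8101 = 54.10° from the normal.
From the interface: 90° − 54.10° = 35.90°.

35.9°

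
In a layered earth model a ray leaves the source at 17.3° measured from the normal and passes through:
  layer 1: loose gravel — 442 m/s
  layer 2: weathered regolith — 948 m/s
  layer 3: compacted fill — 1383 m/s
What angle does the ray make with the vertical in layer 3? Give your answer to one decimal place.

Ray parameter p = sin 17.3° / 442 = 6.7279e-04 s/m.
sin θ_3 = p·V_3 = 6.7279e-04 × 1383 = 0.9305.
θ_3 = 68.51° from the vertical.

68.5°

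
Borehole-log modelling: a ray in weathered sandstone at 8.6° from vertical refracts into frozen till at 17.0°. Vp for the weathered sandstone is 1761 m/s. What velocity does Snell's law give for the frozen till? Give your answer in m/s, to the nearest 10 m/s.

Snell's law: sin 8.6°/V₁ = sin 17.0°/V₂.
V₂ = V₁·sin 17.0°/sin 8.6° = 1761 × 1.9552 = 3443.11 m/s.

3440 m/s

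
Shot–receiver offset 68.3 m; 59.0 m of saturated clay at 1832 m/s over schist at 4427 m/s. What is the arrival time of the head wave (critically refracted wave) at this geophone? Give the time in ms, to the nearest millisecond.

t = x/V₂ + 2h·√(V₂²−V₁²)/(V₁V₂).
√(V₂²−V₁²) = √(4427²−1832²) = 4030.1 m/s; delay term = 2·59.0·4030.1/(1832·4427) = 0.05864 s.
t = 68.3/4427 + 0.05864 = 0.07406 s.

74 ms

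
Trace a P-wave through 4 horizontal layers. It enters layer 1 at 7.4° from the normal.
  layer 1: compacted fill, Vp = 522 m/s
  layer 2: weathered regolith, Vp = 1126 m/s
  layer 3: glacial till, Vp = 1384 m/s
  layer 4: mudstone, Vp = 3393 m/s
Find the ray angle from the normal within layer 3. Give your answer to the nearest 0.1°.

Ray parameter p = sin 7.4° / 522 = 2.4673e-04 s/m.
sin θ_3 = p·V_3 = 2.4673e-04 × 1384 = 0.3415.
θ_3 = arcsin 0.3415 = 19.97°.

20.0°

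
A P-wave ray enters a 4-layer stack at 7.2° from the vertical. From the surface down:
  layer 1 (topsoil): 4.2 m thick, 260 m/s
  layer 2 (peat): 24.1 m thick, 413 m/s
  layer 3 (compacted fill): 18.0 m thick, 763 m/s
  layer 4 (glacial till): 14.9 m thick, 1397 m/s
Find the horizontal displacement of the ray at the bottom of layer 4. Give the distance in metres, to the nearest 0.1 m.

Apply Snell's law at each interface; in layer i the horizontal offset is hᵢ·tan θᵢ.
Layer 1: θ = 7.20°; offset = 4.2·tan 7.20° = 0.531 m.
Layer 2: sin θ = 413·sin 7.2°/260 = 0.1991, θ = 11.48°; offset = 24.1·tan 11.48° = 4.896 m.
Layer 3: sin θ = 763·sin 7.2°/260 = 0.3678, θ = 21.58°; offset = 18.0·tan 21.58° = 7.120 m.
Layer 4: sin θ = 1397·sin 7.2°/260 = 0.6734, θ = 42.33°; offset = 14.9·tan 42.33° = 13.573 m.
Total horizontal offset = 26.119 m.

26.1 m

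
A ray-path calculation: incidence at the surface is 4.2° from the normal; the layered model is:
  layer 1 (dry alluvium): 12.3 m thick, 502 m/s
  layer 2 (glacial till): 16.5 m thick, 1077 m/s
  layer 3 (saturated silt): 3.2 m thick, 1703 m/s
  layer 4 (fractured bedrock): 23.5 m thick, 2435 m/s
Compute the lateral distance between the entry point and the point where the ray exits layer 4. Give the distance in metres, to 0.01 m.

13.28 m

Apply Snell's law at each interface; in layer i the horizontal offset is hᵢ·tan θᵢ.
Layer 1: θ = 4.20°; offset = 12.3·tan 4.20° = 0.9033 m.
Layer 2: sin θ = 1077·sin 4.2°/502 = 0.1571, θ = 9.04°; offset = 16.5·tan 9.04° = 2.6252 m.
Layer 3: sin θ = 1703·sin 4.2°/502 = 0.2485, θ = 14.39°; offset = 3.2·tan 14.39° = 0.8208 m.
Layer 4: sin θ = 2435·sin 4.2°/502 = 0.3552, θ = 20.81°; offset = 23.5·tan 20.81° = 8.9309 m.
Summing the layer offsets gives 13.2801 m.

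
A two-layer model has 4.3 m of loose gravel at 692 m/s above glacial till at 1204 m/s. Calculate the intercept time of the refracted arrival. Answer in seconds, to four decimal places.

θ_c = arcsin(V₁/V₂) = arcsin(692/1204) = 35.08°; cos θ_c = 0.8183.
tᵢ = 2h·cos θ_c / V₁ = 2·4.3·0.8183 / 692 = 0.01017 s.

0.0102 s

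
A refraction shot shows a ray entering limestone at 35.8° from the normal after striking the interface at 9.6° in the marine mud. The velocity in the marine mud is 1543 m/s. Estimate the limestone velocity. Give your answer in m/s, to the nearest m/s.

sin 9.6° = 0.1668; sin 35.8° = 0.5850.
V₂ = V₁·(sin θ₂/sin θ₁) = 1543·(0.5850/0.1668) = 5412.22 m/s.

5412 m/s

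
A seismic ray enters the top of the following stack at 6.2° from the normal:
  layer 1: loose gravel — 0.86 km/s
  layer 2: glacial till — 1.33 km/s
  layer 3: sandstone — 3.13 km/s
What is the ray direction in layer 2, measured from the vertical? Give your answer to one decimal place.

9.6°

Ray parameter p = sin 6.2° / 0.86 = 1.2558e-01 s/km.
sin θ_2 = p·V_2 = 1.2558e-01 × 1.33 = 0.1670.
θ_2 = 9.61° from the vertical.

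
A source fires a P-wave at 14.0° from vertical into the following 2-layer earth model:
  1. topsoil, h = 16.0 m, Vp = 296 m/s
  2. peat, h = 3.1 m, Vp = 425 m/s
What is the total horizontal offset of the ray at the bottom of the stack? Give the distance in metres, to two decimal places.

Apply Snell's law at each interface; in layer i the horizontal offset is hᵢ·tan θᵢ.
Layer 1: θ = 14.00°; offset = 16.0·tan 14.00° = 3.9892 m.
Layer 2: sin θ = 425·sin 14.0°/296 = 0.3474, θ = 20.33°; offset = 3.1·tan 20.33° = 1.1483 m.
Summing the layer offsets gives 5.1375 m.

5.14 m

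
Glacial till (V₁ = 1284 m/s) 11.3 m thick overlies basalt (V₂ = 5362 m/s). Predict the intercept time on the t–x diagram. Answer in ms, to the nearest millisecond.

17 ms

tᵢ = 2h·√(V₂²−V₁²)/(V₁V₂).
√(V₂²−V₁²) = √(5362²−1284²) = 5206.0 m/s.
tᵢ = 2·11.3·5206.0/(1284·5362) = 0.01709 s.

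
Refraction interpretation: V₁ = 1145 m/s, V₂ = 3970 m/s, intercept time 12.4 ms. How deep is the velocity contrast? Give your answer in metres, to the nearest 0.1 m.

7.4 m

θ_c = arcsin(1145/3970) = 16.76°; cos θ_c = 0.9575.
tᵢ = 2h cos θ_c/V₁ ⇒ h = tᵢ·V₁/(2 cos θ_c) = 0.0124·1145/(2·0.9575) = 7.41 m.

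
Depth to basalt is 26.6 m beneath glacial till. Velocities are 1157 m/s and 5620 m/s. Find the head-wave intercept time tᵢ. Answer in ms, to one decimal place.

45.0 ms

θ_c = arcsin(V₁/V₂) = arcsin(1157/5620) = 11.88°; cos θ_c = 0.9786.
tᵢ = 2h·cos θ_c / V₁ = 2·26.6·0.9786 / 1157 = 0.04500 s.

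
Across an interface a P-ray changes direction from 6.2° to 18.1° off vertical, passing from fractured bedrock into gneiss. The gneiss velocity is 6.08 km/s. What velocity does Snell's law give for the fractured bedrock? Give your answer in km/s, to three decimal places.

2.114 km/s

sin 6.2° = 0.1080; sin 18.1° = 0.3107.
V₁ = V₂·(sin θ₁/sin θ₂) = 6.08·(0.1080/0.3107) = 2.114 km/s.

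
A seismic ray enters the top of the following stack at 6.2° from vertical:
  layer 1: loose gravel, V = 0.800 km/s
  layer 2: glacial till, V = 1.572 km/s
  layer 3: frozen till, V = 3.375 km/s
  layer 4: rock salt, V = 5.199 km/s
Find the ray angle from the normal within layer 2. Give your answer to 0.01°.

12.25°

Ray parameter p = sin 6.2° / 0.800 = 1.3500e-01 s/km.
sin θ_2 = p·V_2 = 1.3500e-01 × 1.572 = 0.2122.
θ_2 = arcsin 0.2122 = 12.25°.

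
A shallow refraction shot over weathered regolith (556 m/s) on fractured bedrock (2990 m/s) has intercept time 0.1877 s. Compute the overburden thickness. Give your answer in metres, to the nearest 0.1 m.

θ_c = arcsin(556/2990) = 10.72°; cos θ_c = 0.9826.
tᵢ = 2h cos θ_c/V₁ ⇒ h = tᵢ·V₁/(2 cos θ_c) = 0.1877·556/(2·0.9826) = 53.11 m.

53.1 m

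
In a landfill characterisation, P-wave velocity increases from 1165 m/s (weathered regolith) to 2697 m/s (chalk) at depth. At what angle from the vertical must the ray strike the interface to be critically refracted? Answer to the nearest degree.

At critical incidence the refracted ray runs along the interface (θ₂ = 90°), so sin θ_c = V₁/V₂.
θ_c = arcsin(1165/2697) = arcsin 0.4320 = 25.59°.

26°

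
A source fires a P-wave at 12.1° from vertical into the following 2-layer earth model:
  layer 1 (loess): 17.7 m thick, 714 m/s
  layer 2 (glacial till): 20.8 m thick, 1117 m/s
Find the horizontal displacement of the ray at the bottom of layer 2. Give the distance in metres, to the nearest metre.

Apply Snell's law at each interface; in layer i the horizontal offset is hᵢ·tan θᵢ.
Layer 1: θ = 12.10°; offset = 17.7·tan 12.10° = 3.795 m.
Layer 2: sin θ = 1117·sin 12.1°/714 = 0.3279, θ = 19.14°; offset = 20.8·tan 19.14° = 7.220 m.
Total horizontal offset = 11.015 m.

11 m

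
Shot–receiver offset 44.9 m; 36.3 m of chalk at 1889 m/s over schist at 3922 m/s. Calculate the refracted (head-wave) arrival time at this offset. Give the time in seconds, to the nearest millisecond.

0.045 s

t = x/V₂ + 2h·√(V₂²−V₁²)/(V₁V₂).
√(V₂²−V₁²) = √(3922²−1889²) = 3437.1 m/s; delay term = 2·36.3·3437.1/(1889·3922) = 0.03368 s.
t = 44.9/3922 + 0.03368 = 0.04513 s.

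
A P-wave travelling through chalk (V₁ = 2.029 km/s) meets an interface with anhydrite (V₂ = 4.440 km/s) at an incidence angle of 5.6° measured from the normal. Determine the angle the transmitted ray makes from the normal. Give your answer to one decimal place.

Snell's law: sin θ₂ = (V₂/V₁)·sin θ₁ = (4.440/2.029)·sin 5.6° = 0.2135.
θ₂ = sin⁻¹(0.2135) = 12.33° (from vertical).

12.3°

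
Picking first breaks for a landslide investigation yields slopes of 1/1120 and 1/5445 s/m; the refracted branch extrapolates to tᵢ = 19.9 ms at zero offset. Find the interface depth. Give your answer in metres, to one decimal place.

11.4 m

h = tᵢ·V₁·V₂ / (2·√(V₂²−V₁²)).
√(V₂²−V₁²) = √(5445² − 1120²) = 5328.6 m/s.
h = 0.0199 s × 1120 × 5445 / (2 × 5328.6) = 11.39 m.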